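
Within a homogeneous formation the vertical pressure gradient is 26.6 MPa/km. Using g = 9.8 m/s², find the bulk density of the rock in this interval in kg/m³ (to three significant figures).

ρ = (dP/dz)/g = 26.6 MPa/km / 9.8 m/s² = 26600 Pa/m / 9.8 m/s² = 2714.3 kg/m³

2710 kg/m³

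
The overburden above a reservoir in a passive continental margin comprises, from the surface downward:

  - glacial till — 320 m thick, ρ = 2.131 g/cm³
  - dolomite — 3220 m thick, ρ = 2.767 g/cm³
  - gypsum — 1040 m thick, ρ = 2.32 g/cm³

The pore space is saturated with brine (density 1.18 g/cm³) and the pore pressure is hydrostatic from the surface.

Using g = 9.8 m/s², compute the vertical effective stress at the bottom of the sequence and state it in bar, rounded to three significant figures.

Overburden (lithostatic) stress σ_v:
glacial till: 2131 kg/m³ × 9.8 m/s² × 320 m = 6.683×10^6 Pa = 6.683 MPa
dolomite: 2767 kg/m³ × 9.8 m/s² × 3220 m = 8.732×10^7 Pa = 87.32 MPa
gypsum: 2320 kg/m³ × 9.8 m/s² × 1040 m = 2.365×10^7 Pa = 23.65 MPa
Total = 6.683 + 87.32 + 23.65 = 117.64 MPa
Pore pressure P_p = 1180 kg/m³ × 9.8 m/s² × 4580 m = 5.296×10^7 Pa = 52.96 MPa
Effective stress σ' = σ_v − P_p = 117.6 − 52.96 = 64.681 MPa = 646.81 bar

647 bar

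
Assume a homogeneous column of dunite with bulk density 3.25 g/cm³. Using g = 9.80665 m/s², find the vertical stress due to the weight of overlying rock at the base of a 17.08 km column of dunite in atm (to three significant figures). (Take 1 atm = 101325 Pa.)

dunite: 3250 kg/m³ × 9.80665 m/s² × 17080 m = 5.444×10^8 Pa = 5372 atm

5370 atm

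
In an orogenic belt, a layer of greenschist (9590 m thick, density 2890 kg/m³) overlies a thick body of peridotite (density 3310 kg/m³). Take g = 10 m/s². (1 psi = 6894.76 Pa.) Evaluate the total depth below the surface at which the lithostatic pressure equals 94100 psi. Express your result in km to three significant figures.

20.8 km

Pressure at base of upper layers: 2890×10×9590 = 2.772×10^8 Pa = 40197 psi
Remaining pressure to be supplied by peridotite: 6.488×10^8 − 2.772×10^8 = 3.716×10^8 Pa
Additional depth in peridotite = 3.716×10^8 Pa / (3310 kg/m³ × 10 m/s²) = 11228 m
Total depth = 9590 m + 11228 m = 20818 m
= 20.818 km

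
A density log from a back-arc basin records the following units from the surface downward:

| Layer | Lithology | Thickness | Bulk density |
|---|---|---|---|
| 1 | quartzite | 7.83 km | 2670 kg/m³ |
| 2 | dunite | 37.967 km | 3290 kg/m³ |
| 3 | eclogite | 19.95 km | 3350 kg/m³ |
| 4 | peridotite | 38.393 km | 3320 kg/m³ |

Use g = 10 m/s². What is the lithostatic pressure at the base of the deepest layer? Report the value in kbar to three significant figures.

quartzite: 2670 kg/m³ × 10 m/s² × 7830 m = 2.091×10^8 Pa = 2.091 kbar
dunite: 3290 kg/m³ × 10 m/s² × 37967 m = 1.249×10^9 Pa = 12.49 kbar
eclogite: 3350 kg/m³ × 10 m/s² × 19950 m = 6.683×10^8 Pa = 6.683 kbar
peridotite: 3320 kg/m³ × 10 m/s² × 38393 m = 1.275×10^9 Pa = 12.75 kbar
Total = 2.091 + 12.49 + 6.683 + 12.75 = 34.011 kbar

34.0 kbar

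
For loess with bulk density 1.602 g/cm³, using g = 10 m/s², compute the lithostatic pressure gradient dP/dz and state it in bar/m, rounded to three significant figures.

0.160 bar/m

dP/dz = ρg = 1602 kg/m³ × 10 m/s² = 16020 Pa/m
= 16020 Pa/m × (1 bar/m / 1.0000×10^5 Pa/m) = 0.16020 bar/m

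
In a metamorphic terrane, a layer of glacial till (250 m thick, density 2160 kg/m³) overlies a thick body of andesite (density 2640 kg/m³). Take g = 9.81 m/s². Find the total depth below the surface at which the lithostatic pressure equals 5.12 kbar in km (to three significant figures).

Pressure at base of upper layers: 2160×9.81×250 = 5.297×10^6 Pa = 0.05297 kbar
Remaining pressure to be supplied by andesite: 5.120×10^8 − 5.297×10^6 = 5.067×10^8 Pa
Additional depth in andesite = 5.067×10^8 Pa / (2640 kg/m³ × 9.81 m/s²) = 19565 m
Total depth = 250 m + 19565 m = 19815 m
= 19.815 km

19.8 km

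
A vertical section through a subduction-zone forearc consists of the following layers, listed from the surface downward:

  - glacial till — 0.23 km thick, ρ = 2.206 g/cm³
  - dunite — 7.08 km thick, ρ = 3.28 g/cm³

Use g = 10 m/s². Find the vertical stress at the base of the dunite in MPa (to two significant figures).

240 MPa

glacial till: 2206 kg/m³ × 10 m/s² × 230 m = 5.074×10^6 Pa = 5.074 MPa
dunite: 3280 kg/m³ × 10 m/s² × 7080 m = 2.322×10^8 Pa = 232.2 MPa
Total = 5.074 + 232.2 = 237.30 MPa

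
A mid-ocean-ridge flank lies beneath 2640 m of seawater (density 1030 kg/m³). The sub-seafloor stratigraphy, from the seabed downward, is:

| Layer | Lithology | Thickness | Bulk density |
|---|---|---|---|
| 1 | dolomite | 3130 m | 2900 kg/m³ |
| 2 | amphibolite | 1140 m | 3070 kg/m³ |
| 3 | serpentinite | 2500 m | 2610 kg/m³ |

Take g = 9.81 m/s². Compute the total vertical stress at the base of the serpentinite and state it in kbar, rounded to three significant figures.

seawater: 1030 kg/m³ × 9.81 m/s² × 2640 m = 2.668×10^7 Pa = 0.2668 kbar
dolomite: 2900 kg/m³ × 9.81 m/s² × 3130 m = 8.905×10^7 Pa = 0.8905 kbar
amphibolite: 3070 kg/m³ × 9.81 m/s² × 1140 m = 3.433×10^7 Pa = 0.3433 kbar
serpentinite: 2610 kg/m³ × 9.81 m/s² × 2500 m = 6.401×10^7 Pa = 0.6401 kbar
Total = 0.2668 + 0.8905 + 0.3433 + 0.6401 = 2.1406 kbar

2.14 kbar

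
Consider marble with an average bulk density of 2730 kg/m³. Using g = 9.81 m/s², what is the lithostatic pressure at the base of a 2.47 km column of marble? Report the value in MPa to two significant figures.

66 MPa

marble: 2730 kg/m³ × 9.81 m/s² × 2470 m = 6.615×10^7 Pa = 66.15 MPa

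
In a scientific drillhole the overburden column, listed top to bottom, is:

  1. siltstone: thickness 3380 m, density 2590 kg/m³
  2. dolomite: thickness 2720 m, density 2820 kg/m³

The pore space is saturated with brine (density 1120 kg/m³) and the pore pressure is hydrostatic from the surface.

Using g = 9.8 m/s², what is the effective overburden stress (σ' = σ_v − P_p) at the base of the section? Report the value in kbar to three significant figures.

0.940 kbar

Overburden (lithostatic) stress σ_v:
siltstone: 2590 kg/m³ × 9.8 m/s² × 3380 m = 8.579×10^7 Pa = 85.79 MPa
dolomite: 2820 kg/m³ × 9.8 m/s² × 2720 m = 7.517×10^7 Pa = 75.17 MPa
Total = 85.79 + 75.17 = 160.96 MPa
Pore pressure P_p = 1120 kg/m³ × 9.8 m/s² × 6100 m = 6.695×10^7 Pa = 66.95 MPa
Effective stress σ' = σ_v − P_p = 161.0 − 66.95 = 94.007 MPa = 0.94007 kbar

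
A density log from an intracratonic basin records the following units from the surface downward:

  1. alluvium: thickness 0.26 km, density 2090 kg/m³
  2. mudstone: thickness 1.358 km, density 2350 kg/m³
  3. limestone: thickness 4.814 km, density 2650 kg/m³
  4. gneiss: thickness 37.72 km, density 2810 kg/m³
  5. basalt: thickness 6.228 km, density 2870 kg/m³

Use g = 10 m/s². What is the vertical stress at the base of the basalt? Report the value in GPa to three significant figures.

alluvium: 2090 kg/m³ × 10 m/s² × 260 m = 5.434×10^6 Pa = 5.434×10^-3 GPa
mudstone: 2350 kg/m³ × 10 m/s² × 1358 m = 3.191×10^7 Pa = 0.03191 GPa
limestone: 2650 kg/m³ × 10 m/s² × 4814 m = 1.276×10^8 Pa = 0.1276 GPa
gneiss: 2810 kg/m³ × 10 m/s² × 37720 m = 1.060×10^9 Pa = 1.060 GPa
basalt: 2870 kg/m³ × 10 m/s² × 6228 m = 1.787×10^8 Pa = 0.1787 GPa
Total = 5.434×10^-3 + 0.03191 + 0.1276 + 1.060 + 0.1787 = 1.4036 GPa

1.40 GPa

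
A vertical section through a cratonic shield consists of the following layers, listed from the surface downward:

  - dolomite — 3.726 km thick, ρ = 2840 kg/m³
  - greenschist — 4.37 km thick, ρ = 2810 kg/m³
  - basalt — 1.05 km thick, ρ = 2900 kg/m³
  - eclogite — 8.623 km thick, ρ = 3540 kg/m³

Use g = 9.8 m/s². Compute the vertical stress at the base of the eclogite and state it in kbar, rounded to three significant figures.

dolomite: 2840 kg/m³ × 9.8 m/s² × 3726 m = 1.037×10^8 Pa = 1.037 kbar
greenschist: 2810 kg/m³ × 9.8 m/s² × 4370 m = 1.203×10^8 Pa = 1.203 kbar
basalt: 2900 kg/m³ × 9.8 m/s² × 1050 m = 2.984×10^7 Pa = 0.2984 kbar
eclogite: 3540 kg/m³ × 9.8 m/s² × 8623 m = 2.991×10^8 Pa = 2.991 kbar
Total = 1.037 + 1.203 + 0.2984 + 2.991 = 5.5303 kbar

5.53 kbar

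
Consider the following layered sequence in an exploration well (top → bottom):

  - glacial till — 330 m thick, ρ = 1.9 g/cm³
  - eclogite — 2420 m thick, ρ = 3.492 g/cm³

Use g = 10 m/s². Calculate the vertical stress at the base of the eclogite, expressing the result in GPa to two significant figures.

glacial till: 1900 kg/m³ × 10 m/s² × 330 m = 6.270×10^6 Pa = 6.270×10^-3 GPa
eclogite: 3492 kg/m³ × 10 m/s² × 2420 m = 8.451×10^7 Pa = 0.08451 GPa
Total = 6.270×10^-3 + 0.08451 = 0.090776 GPa

0.091 GPa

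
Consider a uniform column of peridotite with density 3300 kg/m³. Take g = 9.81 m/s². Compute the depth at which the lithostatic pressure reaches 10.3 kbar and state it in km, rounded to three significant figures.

h = P/(ρg) = 10.3 kbar / (3300 kg/m³ × 9.81 m/s²) = 1.030×10^9 Pa / 32373 Pa/m = 31817 m
= 31.817 km

31.8 km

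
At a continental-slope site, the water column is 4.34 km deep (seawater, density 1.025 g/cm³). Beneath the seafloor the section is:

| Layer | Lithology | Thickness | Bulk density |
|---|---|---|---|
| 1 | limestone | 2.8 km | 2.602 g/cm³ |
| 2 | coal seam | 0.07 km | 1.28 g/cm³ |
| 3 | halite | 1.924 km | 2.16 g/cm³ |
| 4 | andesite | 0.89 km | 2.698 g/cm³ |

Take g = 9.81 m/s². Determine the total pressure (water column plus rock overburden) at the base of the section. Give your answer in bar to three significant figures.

1800 bar

seawater: 1025 kg/m³ × 9.81 m/s² × 4340 m = 4.364×10^7 Pa = 436.4 bar
limestone: 2602 kg/m³ × 9.81 m/s² × 2800 m = 7.147×10^7 Pa = 714.7 bar
coal seam: 1280 kg/m³ × 9.81 m/s² × 70 m = 8.790×10^5 Pa = 8.790 bar
halite: 2160 kg/m³ × 9.81 m/s² × 1924 m = 4.077×10^7 Pa = 407.7 bar
andesite: 2698 kg/m³ × 9.81 m/s² × 890 m = 2.356×10^7 Pa = 235.6 bar
Total = 436.4 + 714.7 + 8.790 + 407.7 + 235.6 = 1803.2 bar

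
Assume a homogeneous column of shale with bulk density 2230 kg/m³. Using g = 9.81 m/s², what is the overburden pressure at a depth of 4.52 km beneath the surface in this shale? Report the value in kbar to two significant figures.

0.99 kbar

shale: 2230 kg/m³ × 9.81 m/s² × 4520 m = 9.888×10^7 Pa = 0.9888 kbar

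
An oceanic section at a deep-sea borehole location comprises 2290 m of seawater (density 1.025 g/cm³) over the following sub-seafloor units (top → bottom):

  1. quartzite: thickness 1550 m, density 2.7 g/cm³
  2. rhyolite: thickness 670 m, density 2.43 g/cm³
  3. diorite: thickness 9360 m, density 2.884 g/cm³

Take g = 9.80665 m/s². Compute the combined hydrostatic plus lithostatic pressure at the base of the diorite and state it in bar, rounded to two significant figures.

3400 bar

seawater: 1025 kg/m³ × 9.80665 m/s² × 2290 m = 2.302×10^7 Pa = 230.2 bar
quartzite: 2700 kg/m³ × 9.80665 m/s² × 1550 m = 4.104×10^7 Pa = 410.4 bar
rhyolite: 2430 kg/m³ × 9.80665 m/s² × 670 m = 1.597×10^7 Pa = 159.7 bar
diorite: 2884 kg/m³ × 9.80665 m/s² × 9360 m = 2.647×10^8 Pa = 2647 bar
Total = 230.2 + 410.4 + 159.7 + 2647 = 3447.5 bar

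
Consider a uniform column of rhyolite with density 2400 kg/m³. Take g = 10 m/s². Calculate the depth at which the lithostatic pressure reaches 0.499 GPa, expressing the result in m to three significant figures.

20800 m

h = P/(ρg) = 0.499 GPa / (2400 kg/m³ × 10 m/s²) = 4.990×10^8 Pa / 24000 Pa/m = 20792 m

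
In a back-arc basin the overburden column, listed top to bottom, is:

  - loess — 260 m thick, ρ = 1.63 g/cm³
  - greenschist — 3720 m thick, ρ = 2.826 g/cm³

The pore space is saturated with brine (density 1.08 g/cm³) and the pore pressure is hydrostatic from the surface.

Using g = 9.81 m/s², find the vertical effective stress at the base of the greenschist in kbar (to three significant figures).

0.651 kbar

Overburden (lithostatic) stress σ_v:
loess: 1630 kg/m³ × 9.81 m/s² × 260 m = 4.157×10^6 Pa = 4.157 MPa
greenschist: 2826 kg/m³ × 9.81 m/s² × 3720 m = 1.031×10^8 Pa = 103.1 MPa
Total = 4.157 + 103.1 = 107.29 MPa
Pore pressure P_p = 1080 kg/m³ × 9.81 m/s² × 3980 m = 4.217×10^7 Pa = 42.17 MPa
Effective stress σ' = σ_v − P_p = 107.3 − 42.17 = 65.120 MPa = 0.65120 kbar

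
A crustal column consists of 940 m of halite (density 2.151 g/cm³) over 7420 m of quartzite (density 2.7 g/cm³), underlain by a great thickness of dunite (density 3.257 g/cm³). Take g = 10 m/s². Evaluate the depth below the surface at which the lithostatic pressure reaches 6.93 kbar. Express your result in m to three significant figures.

Pressure at base of upper layers: 2151×10×940 + 2700×10×7420 = 2.206×10^8 Pa = 2.206 kbar
Remaining pressure to be supplied by dunite: 6.930×10^8 − 2.206×10^8 = 4.724×10^8 Pa
Additional depth in dunite = 4.724×10^8 Pa / (3257 kg/m³ × 10 m/s²) = 14505 m
Total depth = 8360 m + 14505 m = 22865 m

22900 m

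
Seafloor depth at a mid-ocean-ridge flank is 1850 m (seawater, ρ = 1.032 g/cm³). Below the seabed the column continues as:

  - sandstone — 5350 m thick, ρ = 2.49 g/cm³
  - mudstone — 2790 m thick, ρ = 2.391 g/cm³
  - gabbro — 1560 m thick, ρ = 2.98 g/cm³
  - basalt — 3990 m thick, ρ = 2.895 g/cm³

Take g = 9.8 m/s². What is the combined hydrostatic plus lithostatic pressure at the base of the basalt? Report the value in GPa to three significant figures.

seawater: 1032 kg/m³ × 9.8 m/s² × 1850 m = 1.871×10^7 Pa = 0.01871 GPa
sandstone: 2490 kg/m³ × 9.8 m/s² × 5350 m = 1.306×10^8 Pa = 0.1306 GPa
mudstone: 2391 kg/m³ × 9.8 m/s² × 2790 m = 6.537×10^7 Pa = 0.06537 GPa
gabbro: 2980 kg/m³ × 9.8 m/s² × 1560 m = 4.556×10^7 Pa = 0.04556 GPa
basalt: 2895 kg/m³ × 9.8 m/s² × 3990 m = 1.132×10^8 Pa = 0.1132 GPa
Total = 0.01871 + 0.1306 + 0.06537 + 0.04556 + 0.1132 = 0.37339 GPa

0.373 GPa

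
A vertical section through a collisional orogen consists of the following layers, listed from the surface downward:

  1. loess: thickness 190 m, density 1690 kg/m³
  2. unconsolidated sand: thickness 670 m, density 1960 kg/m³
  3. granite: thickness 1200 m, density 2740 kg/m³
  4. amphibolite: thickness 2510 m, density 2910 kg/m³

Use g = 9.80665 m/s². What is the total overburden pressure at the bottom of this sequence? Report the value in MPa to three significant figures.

loess: 1690 kg/m³ × 9.80665 m/s² × 190 m = 3.149×10^6 Pa = 3.149 MPa
unconsolidated sand: 1960 kg/m³ × 9.80665 m/s² × 670 m = 1.288×10^7 Pa = 12.88 MPa
granite: 2740 kg/m³ × 9.80665 m/s² × 1200 m = 3.224×10^7 Pa = 32.24 MPa
amphibolite: 2910 kg/m³ × 9.80665 m/s² × 2510 m = 7.163×10^7 Pa = 71.63 MPa
Total = 3.149 + 12.88 + 32.24 + 71.63 = 119.90 MPa

120 MPa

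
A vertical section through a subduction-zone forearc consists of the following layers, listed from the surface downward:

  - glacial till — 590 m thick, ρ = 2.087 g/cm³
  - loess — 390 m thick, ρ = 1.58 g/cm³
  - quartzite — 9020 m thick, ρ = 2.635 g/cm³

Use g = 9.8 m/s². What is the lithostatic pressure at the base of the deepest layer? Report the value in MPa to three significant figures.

glacial till: 2087 kg/m³ × 9.8 m/s² × 590 m = 1.207×10^7 Pa = 12.07 MPa
loess: 1580 kg/m³ × 9.8 m/s² × 390 m = 6.039×10^6 Pa = 6.039 MPa
quartzite: 2635 kg/m³ × 9.8 m/s² × 9020 m = 2.329×10^8 Pa = 232.9 MPa
Total = 12.07 + 6.039 + 232.9 = 251.03 MPa

251 MPa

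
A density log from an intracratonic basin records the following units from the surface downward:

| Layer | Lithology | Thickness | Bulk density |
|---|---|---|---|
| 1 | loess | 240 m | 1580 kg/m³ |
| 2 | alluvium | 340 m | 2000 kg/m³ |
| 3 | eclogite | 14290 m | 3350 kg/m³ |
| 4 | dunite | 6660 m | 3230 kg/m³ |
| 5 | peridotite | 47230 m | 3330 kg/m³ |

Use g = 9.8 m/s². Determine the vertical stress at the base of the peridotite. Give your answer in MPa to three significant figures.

loess: 1580 kg/m³ × 9.8 m/s² × 240 m = 3.716×10^6 Pa = 3.716 MPa
alluvium: 2000 kg/m³ × 9.8 m/s² × 340 m = 6.664×10^6 Pa = 6.664 MPa
eclogite: 3350 kg/m³ × 9.8 m/s² × 14290 m = 4.691×10^8 Pa = 469.1 MPa
dunite: 3230 kg/m³ × 9.8 m/s² × 6660 m = 2.108×10^8 Pa = 210.8 MPa
peridotite: 3330 kg/m³ × 9.8 m/s² × 47230 m = 1.541×10^9 Pa = 1541 MPa
Total = 3.716 + 6.664 + 469.1 + 210.8 + 1541 = 2231.6 MPa

2230 MPa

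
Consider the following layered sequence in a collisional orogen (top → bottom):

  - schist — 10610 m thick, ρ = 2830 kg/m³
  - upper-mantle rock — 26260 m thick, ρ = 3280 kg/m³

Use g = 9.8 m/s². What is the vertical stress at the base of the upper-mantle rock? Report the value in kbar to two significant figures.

schist: 2830 kg/m³ × 9.8 m/s² × 10610 m = 2.943×10^8 Pa = 2.943 kbar
upper-mantle rock: 3280 kg/m³ × 9.8 m/s² × 26260 m = 8.441×10^8 Pa = 8.441 kbar
Total = 2.943 + 8.441 = 11.384 kbar

11 kbar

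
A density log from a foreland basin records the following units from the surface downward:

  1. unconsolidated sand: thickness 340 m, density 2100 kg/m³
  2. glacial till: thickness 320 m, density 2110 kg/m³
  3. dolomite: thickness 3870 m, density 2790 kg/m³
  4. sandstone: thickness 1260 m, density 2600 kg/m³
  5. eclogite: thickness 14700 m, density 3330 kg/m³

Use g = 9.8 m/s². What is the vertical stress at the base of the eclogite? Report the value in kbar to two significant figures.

6.3 kbar

unconsolidated sand: 2100 kg/m³ × 9.8 m/s² × 340 m = 6.997×10^6 Pa = 0.06997 kbar
glacial till: 2110 kg/m³ × 9.8 m/s² × 320 m = 6.617×10^6 Pa = 0.06617 kbar
dolomite: 2790 kg/m³ × 9.8 m/s² × 3870 m = 1.058×10^8 Pa = 1.058 kbar
sandstone: 2600 kg/m³ × 9.8 m/s² × 1260 m = 3.210×10^7 Pa = 0.3210 kbar
eclogite: 3330 kg/m³ × 9.8 m/s² × 14700 m = 4.797×10^8 Pa = 4.797 kbar
Total = 0.06997 + 0.06617 + 1.058 + 0.3210 + 4.797 = 6.3125 kbar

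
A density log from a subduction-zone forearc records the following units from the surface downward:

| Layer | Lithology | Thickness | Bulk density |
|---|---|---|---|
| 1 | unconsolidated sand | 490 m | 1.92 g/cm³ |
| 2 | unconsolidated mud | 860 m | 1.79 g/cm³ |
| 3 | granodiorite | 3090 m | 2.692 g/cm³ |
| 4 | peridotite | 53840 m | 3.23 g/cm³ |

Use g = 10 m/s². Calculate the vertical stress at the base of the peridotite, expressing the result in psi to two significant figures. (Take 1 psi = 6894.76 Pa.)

unconsolidated sand: 1920 kg/m³ × 10 m/s² × 490 m = 9.408×10^6 Pa = 1365 psi
unconsolidated mud: 1790 kg/m³ × 10 m/s² × 860 m = 1.539×10^7 Pa = 2233 psi
granodiorite: 2692 kg/m³ × 10 m/s² × 3090 m = 8.318×10^7 Pa = 12065 psi
peridotite: 3230 kg/m³ × 10 m/s² × 53840 m = 1.739×10^9 Pa = 2.522×10^5 psi
Total = 1365 + 2233 + 12065 + 2.522×10^5 = 2.6789×10^5 psi

270000 psi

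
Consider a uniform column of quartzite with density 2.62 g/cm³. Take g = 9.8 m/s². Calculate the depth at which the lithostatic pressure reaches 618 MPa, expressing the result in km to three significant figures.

24.1 km

h = P/(ρg) = 618 MPa / (2620 kg/m³ × 9.8 m/s²) = 6.180×10^8 Pa / 25676 Pa/m = 24069 m
= 24.069 km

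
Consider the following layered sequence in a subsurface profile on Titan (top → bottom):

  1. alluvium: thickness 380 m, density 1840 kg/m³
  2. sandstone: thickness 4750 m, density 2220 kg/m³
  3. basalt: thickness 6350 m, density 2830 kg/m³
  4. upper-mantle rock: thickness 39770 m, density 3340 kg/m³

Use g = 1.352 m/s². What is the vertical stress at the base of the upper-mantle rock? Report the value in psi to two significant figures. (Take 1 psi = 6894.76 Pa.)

alluvium: 1840 kg/m³ × 1.352 m/s² × 380 m = 9.453×10^5 Pa = 137.1 psi
sandstone: 2220 kg/m³ × 1.352 m/s² × 4750 m = 1.426×10^7 Pa = 2068 psi
basalt: 2830 kg/m³ × 1.352 m/s² × 6350 m = 2.430×10^7 Pa = 3524 psi
upper-mantle rock: 3340 kg/m³ × 1.352 m/s² × 39770 m = 1.796×10^8 Pa = 26047 psi
Total = 137.1 + 2068 + 3524 + 26047 = 31776 psi

32000 psi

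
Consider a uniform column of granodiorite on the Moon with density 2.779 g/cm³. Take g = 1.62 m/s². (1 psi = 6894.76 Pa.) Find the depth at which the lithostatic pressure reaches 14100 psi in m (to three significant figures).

h = P/(ρg) = 14100 psi / (2779 kg/m³ × 1.62 m/s²) = 9.722×10^7 Pa / 4502.0 Pa/m = 21594 m

21600 m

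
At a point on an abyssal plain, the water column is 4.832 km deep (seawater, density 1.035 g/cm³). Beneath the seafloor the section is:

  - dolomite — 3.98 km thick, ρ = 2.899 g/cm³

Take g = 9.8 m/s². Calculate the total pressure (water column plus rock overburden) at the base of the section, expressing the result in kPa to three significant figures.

seawater: 1035 kg/m³ × 9.8 m/s² × 4832 m = 4.901×10^7 Pa = 49011 kPa
dolomite: 2899 kg/m³ × 9.8 m/s² × 3980 m = 1.131×10^8 Pa = 1.131×10^5 kPa
Total = 49011 + 1.131×10^5 = 1.6208×10^5 kPa

162000 kPa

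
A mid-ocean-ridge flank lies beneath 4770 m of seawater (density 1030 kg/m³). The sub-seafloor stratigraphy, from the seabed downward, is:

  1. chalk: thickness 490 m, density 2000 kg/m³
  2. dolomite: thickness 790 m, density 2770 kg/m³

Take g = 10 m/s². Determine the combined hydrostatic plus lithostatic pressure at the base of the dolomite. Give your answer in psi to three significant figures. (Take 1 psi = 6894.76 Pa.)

seawater: 1030 kg/m³ × 10 m/s² × 4770 m = 4.913×10^7 Pa = 7126 psi
chalk: 2000 kg/m³ × 10 m/s² × 490 m = 9.800×10^6 Pa = 1421 psi
dolomite: 2770 kg/m³ × 10 m/s² × 790 m = 2.188×10^7 Pa = 3174 psi
Total = 7126 + 1421 + 3174 = 11721 psi

11700 psi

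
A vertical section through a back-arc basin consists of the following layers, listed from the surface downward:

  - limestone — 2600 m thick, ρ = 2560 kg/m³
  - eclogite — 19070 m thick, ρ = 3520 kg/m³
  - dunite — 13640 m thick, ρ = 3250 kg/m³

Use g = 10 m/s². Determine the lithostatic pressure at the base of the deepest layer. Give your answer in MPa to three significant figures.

limestone: 2560 kg/m³ × 10 m/s² × 2600 m = 6.656×10^7 Pa = 66.56 MPa
eclogite: 3520 kg/m³ × 10 m/s² × 19070 m = 6.713×10^8 Pa = 671.3 MPa
dunite: 3250 kg/m³ × 10 m/s² × 13640 m = 4.433×10^8 Pa = 443.3 MPa
Total = 66.56 + 671.3 + 443.3 = 1181.1 MPa

1180 MPa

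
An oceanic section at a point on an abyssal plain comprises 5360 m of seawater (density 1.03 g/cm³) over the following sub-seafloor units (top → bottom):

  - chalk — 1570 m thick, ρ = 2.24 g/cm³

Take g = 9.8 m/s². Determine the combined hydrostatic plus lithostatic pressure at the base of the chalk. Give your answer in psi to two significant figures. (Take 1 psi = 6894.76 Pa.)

seawater: 1030 kg/m³ × 9.8 m/s² × 5360 m = 5.410×10^7 Pa = 7847 psi
chalk: 2240 kg/m³ × 9.8 m/s² × 1570 m = 3.446×10^7 Pa = 4999 psi
Total = 7847 + 4999 = 12846 psi

13000 psi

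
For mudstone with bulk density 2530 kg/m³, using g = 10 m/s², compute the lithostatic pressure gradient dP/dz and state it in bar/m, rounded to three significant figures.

dP/dz = ρg = 2530 kg/m³ × 10 m/s² = 25300 Pa/m
= 25300 Pa/m × (1 bar/m / 1.0000×10^5 Pa/m) = 0.25300 bar/m

0.253 bar/m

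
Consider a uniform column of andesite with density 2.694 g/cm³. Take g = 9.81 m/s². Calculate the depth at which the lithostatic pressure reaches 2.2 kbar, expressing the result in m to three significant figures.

8320 m

h = P/(ρg) = 2.2 kbar / (2694 kg/m³ × 9.81 m/s²) = 2.200×10^8 Pa / 26428 Pa/m = 8324.5 m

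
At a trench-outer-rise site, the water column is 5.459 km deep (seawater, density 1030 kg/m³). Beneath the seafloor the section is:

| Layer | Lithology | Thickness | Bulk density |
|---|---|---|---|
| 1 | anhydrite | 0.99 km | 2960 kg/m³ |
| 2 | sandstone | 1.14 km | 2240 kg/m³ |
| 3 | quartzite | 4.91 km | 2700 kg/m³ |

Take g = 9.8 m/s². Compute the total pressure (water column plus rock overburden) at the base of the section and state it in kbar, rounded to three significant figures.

2.39 kbar

seawater: 1030 kg/m³ × 9.8 m/s² × 5459 m = 5.510×10^7 Pa = 0.5510 kbar
anhydrite: 2960 kg/m³ × 9.8 m/s² × 990 m = 2.872×10^7 Pa = 0.2872 kbar
sandstone: 2240 kg/m³ × 9.8 m/s² × 1140 m = 2.503×10^7 Pa = 0.2503 kbar
quartzite: 2700 kg/m³ × 9.8 m/s² × 4910 m = 1.299×10^8 Pa = 1.299 kbar
Total = 0.5510 + 0.2872 + 0.2503 + 1.299 = 2.3876 kbar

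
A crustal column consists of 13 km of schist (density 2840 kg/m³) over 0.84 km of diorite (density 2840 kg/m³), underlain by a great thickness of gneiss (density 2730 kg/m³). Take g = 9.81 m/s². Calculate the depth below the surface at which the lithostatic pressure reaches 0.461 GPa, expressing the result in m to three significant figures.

16700 m

Pressure at base of upper layers: 2840×9.81×13000 + 2840×9.81×840 = 3.856×10^8 Pa = 0.3856 GPa
Remaining pressure to be supplied by gneiss: 4.610×10^8 − 3.856×10^8 = 7.541×10^7 Pa
Additional depth in gneiss = 7.541×10^7 Pa / (2730 kg/m³ × 9.81 m/s²) = 2815.8 m
Total depth = 13840 m + 2815.8 m = 16656 m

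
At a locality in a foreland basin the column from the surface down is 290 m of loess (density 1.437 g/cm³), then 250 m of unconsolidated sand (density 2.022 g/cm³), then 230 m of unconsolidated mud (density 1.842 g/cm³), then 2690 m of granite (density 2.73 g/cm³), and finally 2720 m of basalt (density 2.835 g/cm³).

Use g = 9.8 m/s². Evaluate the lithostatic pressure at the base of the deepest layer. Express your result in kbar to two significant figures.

loess: 1437 kg/m³ × 9.8 m/s² × 290 m = 4.084×10^6 Pa = 0.04084 kbar
unconsolidated sand: 2022 kg/m³ × 9.8 m/s² × 250 m = 4.954×10^6 Pa = 0.04954 kbar
unconsolidated mud: 1842 kg/m³ × 9.8 m/s² × 230 m = 4.152×10^6 Pa = 0.04152 kbar
granite: 2730 kg/m³ × 9.8 m/s² × 2690 m = 7.197×10^7 Pa = 0.7197 kbar
basalt: 2835 kg/m³ × 9.8 m/s² × 2720 m = 7.557×10^7 Pa = 0.7557 kbar
Total = 0.04084 + 0.04954 + 0.04152 + 0.7197 + 0.7557 = 1.6073 kbar

1.6 kbar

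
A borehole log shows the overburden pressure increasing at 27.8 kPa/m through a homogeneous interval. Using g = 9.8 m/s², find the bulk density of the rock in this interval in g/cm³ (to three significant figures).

2.84 g/cm³

ρ = (dP/dz)/g = 27.8 kPa/m / 9.8 m/s² = 27800 Pa/m / 9.8 m/s² = 2836.7 kg/m³
= 2.837 g/cm³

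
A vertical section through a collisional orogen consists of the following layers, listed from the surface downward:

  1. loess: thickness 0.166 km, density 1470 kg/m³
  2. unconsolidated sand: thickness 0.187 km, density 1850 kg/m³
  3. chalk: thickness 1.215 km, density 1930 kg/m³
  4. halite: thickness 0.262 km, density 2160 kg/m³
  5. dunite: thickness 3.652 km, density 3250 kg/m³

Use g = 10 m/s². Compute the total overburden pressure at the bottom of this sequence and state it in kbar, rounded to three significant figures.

1.54 kbar

loess: 1470 kg/m³ × 10 m/s² × 166 m = 2.440×10^6 Pa = 0.02440 kbar
unconsolidated sand: 1850 kg/m³ × 10 m/s² × 187 m = 3.459×10^6 Pa = 0.03460 kbar
chalk: 1930 kg/m³ × 10 m/s² × 1215 m = 2.345×10^7 Pa = 0.2345 kbar
halite: 2160 kg/m³ × 10 m/s² × 262 m = 5.659×10^6 Pa = 0.05659 kbar
dunite: 3250 kg/m³ × 10 m/s² × 3652 m = 1.187×10^8 Pa = 1.187 kbar
Total = 0.02440 + 0.03460 + 0.2345 + 0.05659 + 1.187 = 1.5370 kbar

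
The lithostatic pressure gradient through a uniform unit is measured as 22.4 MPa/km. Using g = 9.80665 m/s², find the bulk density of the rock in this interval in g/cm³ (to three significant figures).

2.28 g/cm³

ρ = (dP/dz)/g = 22.4 MPa/km / 9.80665 m/s² = 22400 Pa/m / 9.80665 m/s² = 2284.2 kg/m³
= 2.284 g/cm³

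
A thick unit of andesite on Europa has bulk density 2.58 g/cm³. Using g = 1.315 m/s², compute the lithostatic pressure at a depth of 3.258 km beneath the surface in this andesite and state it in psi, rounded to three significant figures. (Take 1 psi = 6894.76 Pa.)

andesite: 2580 kg/m³ × 1.315 m/s² × 3258 m = 1.105×10^7 Pa = 1603 psi

1600 psi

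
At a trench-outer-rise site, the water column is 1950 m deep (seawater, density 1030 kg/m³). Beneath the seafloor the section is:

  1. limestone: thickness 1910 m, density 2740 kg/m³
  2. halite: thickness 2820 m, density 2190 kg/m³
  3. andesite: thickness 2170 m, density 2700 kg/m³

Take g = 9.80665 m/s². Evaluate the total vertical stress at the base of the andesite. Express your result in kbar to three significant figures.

1.89 kbar

seawater: 1030 kg/m³ × 9.80665 m/s² × 1950 m = 1.970×10^7 Pa = 0.1970 kbar
limestone: 2740 kg/m³ × 9.80665 m/s² × 1910 m = 5.132×10^7 Pa = 0.5132 kbar
halite: 2190 kg/m³ × 9.80665 m/s² × 2820 m = 6.056×10^7 Pa = 0.6056 kbar
andesite: 2700 kg/m³ × 9.80665 m/s² × 2170 m = 5.746×10^7 Pa = 0.5746 kbar
Total = 0.1970 + 0.5132 + 0.6056 + 0.5746 = 1.8904 kbar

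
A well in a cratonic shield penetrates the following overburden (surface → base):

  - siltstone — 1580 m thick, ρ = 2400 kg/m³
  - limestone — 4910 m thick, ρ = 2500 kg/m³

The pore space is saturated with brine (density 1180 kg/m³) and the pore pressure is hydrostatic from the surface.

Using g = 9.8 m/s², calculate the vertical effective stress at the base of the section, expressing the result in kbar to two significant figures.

Overburden (lithostatic) stress σ_v:
siltstone: 2400 kg/m³ × 9.8 m/s² × 1580 m = 3.716×10^7 Pa = 37.16 MPa
limestone: 2500 kg/m³ × 9.8 m/s² × 4910 m = 1.203×10^8 Pa = 120.3 MPa
Total = 37.16 + 120.3 = 157.46 MPa
Pore pressure P_p = 1180 kg/m³ × 9.8 m/s² × 6490 m = 7.505×10^7 Pa = 75.05 MPa
Effective stress σ' = σ_v − P_p = 157.5 − 75.05 = 82.406 MPa = 0.82406 kbar

0.82 kbar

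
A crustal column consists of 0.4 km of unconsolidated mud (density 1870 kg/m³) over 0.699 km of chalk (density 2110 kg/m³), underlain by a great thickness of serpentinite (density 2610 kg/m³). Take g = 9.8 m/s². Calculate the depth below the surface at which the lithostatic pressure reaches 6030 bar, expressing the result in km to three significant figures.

23.8 km

Pressure at base of upper layers: 1870×9.8×400 + 2110×9.8×699 = 2.178×10^7 Pa = 217.8 bar
Remaining pressure to be supplied by serpentinite: 6.030×10^8 − 2.178×10^7 = 5.812×10^8 Pa
Additional depth in serpentinite = 5.812×10^8 Pa / (2610 kg/m³ × 9.8 m/s²) = 22723 m
Total depth = 1099 m + 22723 m = 23822 m
= 23.822 km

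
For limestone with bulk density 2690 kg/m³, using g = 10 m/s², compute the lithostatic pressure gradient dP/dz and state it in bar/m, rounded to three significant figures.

dP/dz = ρg = 2690 kg/m³ × 10 m/s² = 26900 Pa/m
= 26900 Pa/m × (1 bar/m / 1.0000×10^5 Pa/m) = 0.26900 bar/m

0.269 bar/m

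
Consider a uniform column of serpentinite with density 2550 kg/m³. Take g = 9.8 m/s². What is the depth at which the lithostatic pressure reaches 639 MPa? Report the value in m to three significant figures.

h = P/(ρg) = 639 MPa / (2550 kg/m³ × 9.8 m/s²) = 6.390×10^8 Pa / 24990 Pa/m = 25570 m

25600 m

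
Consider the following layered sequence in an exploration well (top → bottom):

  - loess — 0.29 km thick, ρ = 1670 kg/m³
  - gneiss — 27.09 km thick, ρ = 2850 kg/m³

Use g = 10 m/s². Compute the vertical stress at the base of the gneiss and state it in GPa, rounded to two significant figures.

loess: 1670 kg/m³ × 10 m/s² × 290 m = 4.843×10^6 Pa = 4.843×10^-3 GPa
gneiss: 2850 kg/m³ × 10 m/s² × 27090 m = 7.721×10^8 Pa = 0.7721 GPa
Total = 4.843×10^-3 + 0.7721 = 0.77691 GPa

0.78 GPa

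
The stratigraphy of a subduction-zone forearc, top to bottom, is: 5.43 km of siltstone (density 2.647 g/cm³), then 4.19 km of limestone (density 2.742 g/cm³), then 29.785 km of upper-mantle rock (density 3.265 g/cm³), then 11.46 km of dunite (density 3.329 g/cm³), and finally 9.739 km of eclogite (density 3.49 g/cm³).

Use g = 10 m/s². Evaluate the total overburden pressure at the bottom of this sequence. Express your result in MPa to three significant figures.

siltstone: 2647 kg/m³ × 10 m/s² × 5430 m = 1.437×10^8 Pa = 143.7 MPa
limestone: 2742 kg/m³ × 10 m/s² × 4190 m = 1.149×10^8 Pa = 114.9 MPa
upper-mantle rock: 3265 kg/m³ × 10 m/s² × 29785 m = 9.725×10^8 Pa = 972.5 MPa
dunite: 3329 kg/m³ × 10 m/s² × 11460 m = 3.815×10^8 Pa = 381.5 MPa
eclogite: 3490 kg/m³ × 10 m/s² × 9739 m = 3.399×10^8 Pa = 339.9 MPa
Total = 143.7 + 114.9 + 972.5 + 381.5 + 339.9 = 1952.5 MPa

1950 MPa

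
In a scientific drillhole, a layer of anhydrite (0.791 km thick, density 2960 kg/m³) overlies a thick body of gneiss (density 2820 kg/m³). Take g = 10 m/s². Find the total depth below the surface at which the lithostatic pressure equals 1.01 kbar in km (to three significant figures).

3.54 km

Pressure at base of upper layers: 2960×10×791 = 2.341×10^7 Pa = 0.2341 kbar
Remaining pressure to be supplied by gneiss: 1.010×10^8 − 2.341×10^7 = 7.759×10^7 Pa
Additional depth in gneiss = 7.759×10^7 Pa / (2820 kg/m³ × 10 m/s²) = 2751.3 m
Total depth = 791 m + 2751.3 m = 3542.3 m
= 3.5423 km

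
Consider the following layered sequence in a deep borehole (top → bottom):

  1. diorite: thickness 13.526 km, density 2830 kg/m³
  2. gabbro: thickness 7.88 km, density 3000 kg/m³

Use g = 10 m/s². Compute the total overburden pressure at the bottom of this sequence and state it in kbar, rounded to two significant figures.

diorite: 2830 kg/m³ × 10 m/s² × 13526 m = 3.828×10^8 Pa = 3.828 kbar
gabbro: 3000 kg/m³ × 10 m/s² × 7880 m = 2.364×10^8 Pa = 2.364 kbar
Total = 3.828 + 2.364 = 6.1919 kbar

6.2 kbar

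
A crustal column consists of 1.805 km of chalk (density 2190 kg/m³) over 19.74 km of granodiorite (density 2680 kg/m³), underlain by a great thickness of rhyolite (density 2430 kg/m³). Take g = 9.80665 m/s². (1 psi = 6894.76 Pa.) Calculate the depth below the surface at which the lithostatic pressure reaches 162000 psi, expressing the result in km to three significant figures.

Pressure at base of upper layers: 2190×9.80665×1805 + 2680×9.80665×19740 = 5.576×10^8 Pa = 80868 psi
Remaining pressure to be supplied by rhyolite: 1.117×10^9 − 5.576×10^8 = 5.594×10^8 Pa
Additional depth in rhyolite = 5.594×10^8 Pa / (2430 kg/m³ × 9.80665 m/s²) = 23474 m
Total depth = 21545 m + 23474 m = 45019 m
= 45.019 km

45.0 km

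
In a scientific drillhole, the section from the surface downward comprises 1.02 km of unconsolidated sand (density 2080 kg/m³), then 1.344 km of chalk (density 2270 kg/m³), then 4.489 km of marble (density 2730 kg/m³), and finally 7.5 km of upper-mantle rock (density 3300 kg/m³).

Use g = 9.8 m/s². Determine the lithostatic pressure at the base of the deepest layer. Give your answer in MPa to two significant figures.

unconsolidated sand: 2080 kg/m³ × 9.8 m/s² × 1020 m = 2.079×10^7 Pa = 20.79 MPa
chalk: 2270 kg/m³ × 9.8 m/s² × 1344 m = 2.990×10^7 Pa = 29.90 MPa
marble: 2730 kg/m³ × 9.8 m/s² × 4489 m = 1.201×10^8 Pa = 120.1 MPa
upper-mantle rock: 3300 kg/m³ × 9.8 m/s² × 7500 m = 2.426×10^8 Pa = 242.6 MPa
Total = 20.79 + 29.90 + 120.1 + 242.6 = 413.34 MPa

410 MPa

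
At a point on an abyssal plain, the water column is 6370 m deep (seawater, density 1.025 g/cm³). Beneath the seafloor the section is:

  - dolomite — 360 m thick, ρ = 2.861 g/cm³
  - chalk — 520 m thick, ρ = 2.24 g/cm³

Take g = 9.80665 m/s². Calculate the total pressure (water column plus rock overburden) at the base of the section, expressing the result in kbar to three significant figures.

0.856 kbar

seawater: 1025 kg/m³ × 9.80665 m/s² × 6370 m = 6.403×10^7 Pa = 0.6403 kbar
dolomite: 2861 kg/m³ × 9.80665 m/s² × 360 m = 1.010×10^7 Pa = 0.1010 kbar
chalk: 2240 kg/m³ × 9.80665 m/s² × 520 m = 1.142×10^7 Pa = 0.1142 kbar
Total = 0.6403 + 0.1010 + 0.1142 = 0.85553 kbar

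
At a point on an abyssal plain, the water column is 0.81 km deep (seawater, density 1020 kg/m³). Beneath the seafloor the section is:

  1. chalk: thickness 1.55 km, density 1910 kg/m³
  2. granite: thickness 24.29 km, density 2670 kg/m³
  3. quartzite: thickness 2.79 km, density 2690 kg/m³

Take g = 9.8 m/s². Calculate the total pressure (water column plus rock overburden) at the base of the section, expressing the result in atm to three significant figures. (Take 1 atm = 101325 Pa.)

seawater: 1020 kg/m³ × 9.8 m/s² × 810 m = 8.097×10^6 Pa = 79.91 atm
chalk: 1910 kg/m³ × 9.8 m/s² × 1550 m = 2.901×10^7 Pa = 286.3 atm
granite: 2670 kg/m³ × 9.8 m/s² × 24290 m = 6.356×10^8 Pa = 6273 atm
quartzite: 2690 kg/m³ × 9.8 m/s² × 2790 m = 7.355×10^7 Pa = 725.9 atm
Total = 79.91 + 286.3 + 6273 + 725.9 = 7364.7 atm

7360 atm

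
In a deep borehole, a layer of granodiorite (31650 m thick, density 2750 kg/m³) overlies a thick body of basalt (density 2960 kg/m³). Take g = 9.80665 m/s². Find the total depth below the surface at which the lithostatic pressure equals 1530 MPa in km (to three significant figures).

55.0 km

Pressure at base of upper layers: 2750×9.80665×31650 = 8.535×10^8 Pa = 853.5 MPa
Remaining pressure to be supplied by basalt: 1.530×10^9 − 8.535×10^8 = 6.765×10^8 Pa
Additional depth in basalt = 6.765×10^8 Pa / (2960 kg/m³ × 9.80665 m/s²) = 23304 m
Total depth = 31650 m + 23304 m = 54954 m
= 54.954 km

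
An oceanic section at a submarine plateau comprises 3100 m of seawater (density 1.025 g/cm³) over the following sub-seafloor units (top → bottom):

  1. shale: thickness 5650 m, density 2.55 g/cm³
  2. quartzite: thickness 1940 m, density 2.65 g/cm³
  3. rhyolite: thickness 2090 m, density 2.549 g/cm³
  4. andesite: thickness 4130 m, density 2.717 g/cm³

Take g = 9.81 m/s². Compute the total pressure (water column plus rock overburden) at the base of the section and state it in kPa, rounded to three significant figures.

385000 kPa

seawater: 1025 kg/m³ × 9.81 m/s² × 3100 m = 3.117×10^7 Pa = 31171 kPa
shale: 2550 kg/m³ × 9.81 m/s² × 5650 m = 1.413×10^8 Pa = 1.413×10^5 kPa
quartzite: 2650 kg/m³ × 9.81 m/s² × 1940 m = 5.043×10^7 Pa = 50433 kPa
rhyolite: 2549 kg/m³ × 9.81 m/s² × 2090 m = 5.226×10^7 Pa = 52262 kPa
andesite: 2717 kg/m³ × 9.81 m/s² × 4130 m = 1.101×10^8 Pa = 1.101×10^5 kPa
Total = 31171 + 1.413×10^5 + 50433 + 52262 + 1.101×10^5 = 3.8528×10^5 kPa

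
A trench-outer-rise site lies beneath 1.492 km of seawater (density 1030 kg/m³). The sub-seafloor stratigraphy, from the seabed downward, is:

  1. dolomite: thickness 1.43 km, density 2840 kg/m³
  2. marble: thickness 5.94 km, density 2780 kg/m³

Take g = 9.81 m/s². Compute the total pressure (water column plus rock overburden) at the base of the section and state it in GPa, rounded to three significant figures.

seawater: 1030 kg/m³ × 9.81 m/s² × 1492 m = 1.508×10^7 Pa = 0.01508 GPa
dolomite: 2840 kg/m³ × 9.81 m/s² × 1430 m = 3.984×10^7 Pa = 0.03984 GPa
marble: 2780 kg/m³ × 9.81 m/s² × 5940 m = 1.620×10^8 Pa = 0.1620 GPa
Total = 0.01508 + 0.03984 + 0.1620 = 0.21691 GPa

0.217 GPa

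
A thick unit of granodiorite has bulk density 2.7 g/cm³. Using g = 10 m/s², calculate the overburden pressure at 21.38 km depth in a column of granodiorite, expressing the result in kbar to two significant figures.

granodiorite: 2700 kg/m³ × 10 m/s² × 21380 m = 5.773×10^8 Pa = 5.773 kbar

5.8 kbar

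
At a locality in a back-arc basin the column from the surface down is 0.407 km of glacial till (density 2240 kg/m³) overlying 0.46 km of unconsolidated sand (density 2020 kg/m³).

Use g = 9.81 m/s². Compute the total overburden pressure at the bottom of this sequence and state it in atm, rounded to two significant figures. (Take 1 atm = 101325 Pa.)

180 atm

glacial till: 2240 kg/m³ × 9.81 m/s² × 407 m = 8.944×10^6 Pa = 88.27 atm
unconsolidated sand: 2020 kg/m³ × 9.81 m/s² × 460 m = 9.115×10^6 Pa = 89.96 atm
Total = 88.27 + 89.96 = 178.23 atm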